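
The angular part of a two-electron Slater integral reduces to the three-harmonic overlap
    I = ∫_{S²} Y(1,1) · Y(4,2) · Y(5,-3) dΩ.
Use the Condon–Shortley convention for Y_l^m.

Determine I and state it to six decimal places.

-0.259847

m-sum 0 ✓  L=10 even ✓  3≤5≤5 ✓
Π(2lᵢ+1) = 3×9×11 = 297
triangle coeff Δ(1,4,5) = 1/495
Σ_t [0,0]: t=0:+1/576 = 1/576
(3j)²=5/99 [(1 4 5; 0 0 0)], sign=-1
Σ_t [0,0]: t=0:+1/2880 = 1/2880
(3j)²=28/495 [(1 4 5; 1 2 -3)], sign=+1
⇒ 4πI² = 28/33
I = (-1)√(28/33/(4π)) = -0.25984664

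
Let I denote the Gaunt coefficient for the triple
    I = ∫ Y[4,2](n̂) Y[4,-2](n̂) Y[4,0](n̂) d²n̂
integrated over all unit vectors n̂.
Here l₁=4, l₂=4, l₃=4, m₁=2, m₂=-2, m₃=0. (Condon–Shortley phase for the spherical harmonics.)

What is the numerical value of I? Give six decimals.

Rules hold: Σm=0, L=12 even, 0≤4≤8.
N = 9·9·9 = 729
Δ = 4!·4!·4!/13! = 1/450450
Racah Σ t=0..4: t=0:+1/13824 t=1:−1/216 t=2:+1/64 t=3:−1/216 t=4:+1/13824 = 5/768
⇒ 3j(4 4 4; 0 0 0)² = 18/1001, sgn +1
Racah Σ t=0..2: t=0:+1/384 t=1:−1/216 t=2:+1/2304 = -11/6912
⇒ 3j(4 4 4; 2 -2 0)² = 11/1638, sgn -1
4πI² = N·(3j₀)²·(3jₘ)² = 729/8281
I = -1·√(0.0880328/4π) = -0.08369845

-0.083698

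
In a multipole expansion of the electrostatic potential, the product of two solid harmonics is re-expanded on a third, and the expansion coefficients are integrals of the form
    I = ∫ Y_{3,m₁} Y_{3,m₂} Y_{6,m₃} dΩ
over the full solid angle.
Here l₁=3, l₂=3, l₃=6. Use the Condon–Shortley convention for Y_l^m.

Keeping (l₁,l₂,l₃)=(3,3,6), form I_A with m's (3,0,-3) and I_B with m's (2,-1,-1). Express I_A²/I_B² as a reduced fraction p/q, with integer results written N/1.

4/5

l's match ⇒ only the (l;m) 3-j factors differ between A and B.
A: triangle coeff Δ(3,3,6) = 1/12012; Σ_t [0,0]: t=0:+1/25920 = 1/25920; (3j)²=1/143 [(3 3 6; 3 0 -3)], sign=-1
B: triangle coeff Δ(3,3,6) = 1/12012; Σ_t [0,0]: t=0:+1/5760 = 1/5760; (3j)²=5/572 [(3 3 6; 2 -1 -1)], sign=-1
I_A²/I_B² = (1/143)/(5/572) = 4/5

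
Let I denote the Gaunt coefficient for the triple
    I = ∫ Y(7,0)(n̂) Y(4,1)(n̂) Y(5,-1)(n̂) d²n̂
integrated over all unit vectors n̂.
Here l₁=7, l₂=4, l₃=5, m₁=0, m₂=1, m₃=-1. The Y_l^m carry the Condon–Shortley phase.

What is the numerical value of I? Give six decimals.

m-sum 0 ✓  L=16 even ✓  3≤5≤11 ✓
Π(2lᵢ+1) = 15×9×11 = 1485
triangle coeff Δ(7,4,5) = 1/6126120
Σ_t [2,4]: t=2:+1/69120 t=3:−1/20736 t=4:+1/69120 = -1/51840
(3j)²=280/21879 [(7 4 5; 0 0 0)], sign=+1
Σ_t [3,5]: t=3:−1/41472 t=4:+1/34560 t=5:−1/345600 = 1/518400
(3j)²=7/36465 [(7 4 5; 0 1 -1)], sign=+1
⇒ 4πI² = 1960/537251
I = (+1)√(1960/537251/(4π)) = 0.01703862

0.017039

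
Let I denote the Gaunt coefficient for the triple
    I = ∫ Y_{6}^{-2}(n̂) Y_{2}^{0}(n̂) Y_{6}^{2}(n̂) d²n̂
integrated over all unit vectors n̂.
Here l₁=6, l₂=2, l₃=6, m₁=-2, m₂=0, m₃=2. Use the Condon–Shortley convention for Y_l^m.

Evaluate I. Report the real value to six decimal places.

Rules hold: Σm=0, L=14 even, 4≤6≤8.
N = 13·5·13 = 845
Δ = 2!·10!·2!/15! = 1/90090
Racah Σ t=0..2: t=0:+1/69120 t=1:−1/14400 t=2:+1/69120 = -7/172800
⇒ 3j(6 2 6; 0 0 0)² = 14/715, sgn -1
Racah Σ t=0..2: t=0:+1/322560 t=1:−1/30240 t=2:+1/69120 = -1/64512
⇒ 3j(6 2 6; -2 0 2)² = 10/1001, sgn -1
4πI² = N·(3j₀)²·(3jₘ)² = 20/121
I = +1·√(0.165289/4π) = 0.11468784

0.114688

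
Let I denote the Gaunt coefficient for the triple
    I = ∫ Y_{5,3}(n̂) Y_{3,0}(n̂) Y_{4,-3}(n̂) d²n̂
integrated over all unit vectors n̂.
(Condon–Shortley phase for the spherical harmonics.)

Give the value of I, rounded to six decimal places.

m-sum 0 ✓  L=12 even ✓  2≤4≤8 ✓
Π(2lᵢ+1) = 11×7×9 = 693
triangle coeff Δ(5,3,4) = 1/180180
Σ_t [1,3]: t=1:−1/576 t=2:+1/144 t=3:−1/576 = 1/288
(3j)²=20/1001 [(5 3 4; 0 0 0)], sign=+1
Σ_t [1,2]: t=1:−1/1440 t=2:+1/2880 = -1/2880
(3j)²=7/715 [(5 3 4; 3 0 -3)], sign=+1
⇒ 4πI² = 252/1859
I = (+1)√(252/1859/(4π)) = 0.10386175

0.103862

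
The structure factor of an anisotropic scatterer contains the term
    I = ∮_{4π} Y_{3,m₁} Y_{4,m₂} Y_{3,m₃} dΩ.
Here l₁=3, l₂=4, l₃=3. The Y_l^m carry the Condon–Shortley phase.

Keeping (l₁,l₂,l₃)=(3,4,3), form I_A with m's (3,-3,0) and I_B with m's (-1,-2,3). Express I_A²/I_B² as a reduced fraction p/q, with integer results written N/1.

Shared (l₁,l₂,l₃)=(3,4,3): N and (l;000)² cancel in I_A²/I_B².
A: Δ = 4!·2!·4!/11! = 1/34650; Racah Σ t=0..0: t=0:+1/288 = 1/288; ⇒ 3j(3 4 3; 3 -3 0)² = 1/22, sgn -1
B: Δ = 4!·2!·4!/11! = 1/34650; Racah Σ t=2..2: t=2:+1/192 = 1/192; ⇒ 3j(3 4 3; -1 -2 3)² = 3/77, sgn +1
I_A²/I_B² = (1/22)/(3/77) = 7/6

7/6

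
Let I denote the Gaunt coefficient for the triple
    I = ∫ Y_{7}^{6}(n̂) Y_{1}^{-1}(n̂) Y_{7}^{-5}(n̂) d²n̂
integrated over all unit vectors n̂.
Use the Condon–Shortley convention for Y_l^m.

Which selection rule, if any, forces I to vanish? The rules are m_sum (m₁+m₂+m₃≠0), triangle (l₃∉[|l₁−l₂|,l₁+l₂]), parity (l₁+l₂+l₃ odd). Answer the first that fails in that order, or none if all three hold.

Σmᵢ = 0  ✓
l₃∈[|l₁−l₂|,l₁+l₂]=[6,8], have l₃=7  ✓
Σlᵢ = 15 ⇒ odd  ✗

parity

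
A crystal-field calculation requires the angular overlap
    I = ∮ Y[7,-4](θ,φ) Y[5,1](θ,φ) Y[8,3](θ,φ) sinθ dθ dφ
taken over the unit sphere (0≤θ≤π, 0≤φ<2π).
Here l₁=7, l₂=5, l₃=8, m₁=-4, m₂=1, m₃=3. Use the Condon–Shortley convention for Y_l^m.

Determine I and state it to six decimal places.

Checks pass: Σm=0; 20 even; l₃=8∈[2,12].
(2·7+1)(2·5+1)(2·8+1) = 2805
Δ: 4! 10! 6! / 21! → 1/814773960
sum: t=0:+1/87091200 t=1:−1/4976640 t=2:+1/2073600 t=3:−1/4976640 t=4:+1/87091200 = 1/9676800
3j²(7 5 8; 0 0 0) = Δ·Π!·Σ² = 360/46189  (sign +1)
sum: t=1:−1/2612736000 t=2:+1/69672960 t=3:−1/17418240 t=4:+1/34836480 = -11/746496000
3j²(7 5 8; -4 1 3) = Δ·Π!·Σ² = 1331/251940  (sign +1)
combine: 4πI² = 2805·360/46189·1331/251940 = 119790/1037153
take √, sign +1: I = 0.09587027

0.095870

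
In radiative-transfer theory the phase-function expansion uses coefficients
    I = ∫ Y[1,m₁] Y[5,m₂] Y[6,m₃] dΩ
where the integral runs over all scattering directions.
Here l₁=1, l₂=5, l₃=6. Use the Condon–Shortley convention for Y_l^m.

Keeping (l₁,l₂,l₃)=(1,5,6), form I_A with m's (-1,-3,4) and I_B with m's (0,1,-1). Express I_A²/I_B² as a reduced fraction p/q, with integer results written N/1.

9/7

l's match ⇒ only the (l;m) 3-j factors differ between A and B.
A: triangle coeff Δ(1,5,6) = 1/858; Σ_t [0,0]: t=0:+1/161280 = 1/161280; (3j)²=15/286 [(1 5 6; -1 -3 4)], sign=+1
B: triangle coeff Δ(1,5,6) = 1/858; Σ_t [0,0]: t=0:+1/17280 = 1/17280; (3j)²=35/858 [(1 5 6; 0 1 -1)], sign=-1
I_A²/I_B² = (15/286)/(35/858) = 9/7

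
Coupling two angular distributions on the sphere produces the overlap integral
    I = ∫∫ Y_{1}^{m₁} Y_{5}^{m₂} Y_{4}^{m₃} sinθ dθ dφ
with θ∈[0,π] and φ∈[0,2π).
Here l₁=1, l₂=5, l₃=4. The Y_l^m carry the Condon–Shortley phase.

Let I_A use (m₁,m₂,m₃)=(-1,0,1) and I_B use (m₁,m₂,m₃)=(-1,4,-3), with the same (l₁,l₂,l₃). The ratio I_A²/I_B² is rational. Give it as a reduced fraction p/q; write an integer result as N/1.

5/18

Same 1,5,4: normalisation and zero-m 3j drop out of the ratio.
A: Δ: 2! 0! 8! / 11! → 1/495; sum: t=2:+1/1440 = 1/1440; 3j²(1 5 4; -1 0 1) = Δ·Π!·Σ² = 2/99  (sign -1)
B: Δ: 2! 0! 8! / 11! → 1/495; sum: t=2:+1/10080 = 1/10080; 3j²(1 5 4; -1 4 -3) = Δ·Π!·Σ² = 4/55  (sign -1)
I_A²/I_B² = (2/99)/(4/55) = 5/18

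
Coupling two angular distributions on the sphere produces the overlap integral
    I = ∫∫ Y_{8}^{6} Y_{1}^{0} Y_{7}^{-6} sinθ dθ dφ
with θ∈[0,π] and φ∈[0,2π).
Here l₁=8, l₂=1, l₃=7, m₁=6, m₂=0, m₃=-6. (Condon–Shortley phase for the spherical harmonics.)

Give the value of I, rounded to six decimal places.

m-sum 0 ✓  L=16 even ✓  7≤7≤9 ✓
Π(2lᵢ+1) = 17×3×15 = 765
triangle coeff Δ(8,1,7) = 1/2040
Σ_t [1,1]: t=1:−1/25401600 = -1/25401600
(3j)²=8/255 [(8 1 7; 0 0 0)], sign=+1
Σ_t [1,1]: t=1:−1/6227020800 = -1/6227020800
(3j)²=7/510 [(8 1 7; 6 0 -6)], sign=+1
⇒ 4πI² = 28/85
I = (+1)√(28/85/(4π)) = 0.16190663

0.161907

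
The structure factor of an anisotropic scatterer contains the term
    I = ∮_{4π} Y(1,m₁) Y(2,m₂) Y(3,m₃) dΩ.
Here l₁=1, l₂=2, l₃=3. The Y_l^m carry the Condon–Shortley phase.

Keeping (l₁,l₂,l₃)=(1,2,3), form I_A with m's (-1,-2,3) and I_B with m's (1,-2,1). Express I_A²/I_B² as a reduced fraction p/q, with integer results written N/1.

15/1

Same 1,2,3: normalisation and zero-m 3j drop out of the ratio.
A: Δ: 0! 2! 4! / 7! → 1/105; sum: t=0:+1/48 = 1/48; 3j²(1 2 3; -1 -2 3) = Δ·Π!·Σ² = 1/7  (sign +1)
B: Δ: 0! 2! 4! / 7! → 1/105; sum: t=0:+1/48 = 1/48; 3j²(1 2 3; 1 -2 1) = Δ·Π!·Σ² = 1/105  (sign +1)
I_A²/I_B² = (1/7)/(1/105) = 15/1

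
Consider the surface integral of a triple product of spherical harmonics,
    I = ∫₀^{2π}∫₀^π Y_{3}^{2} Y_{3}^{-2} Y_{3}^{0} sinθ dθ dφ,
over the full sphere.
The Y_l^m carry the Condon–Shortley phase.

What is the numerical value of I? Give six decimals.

Σlᵢ=9 odd — θ-integrand is odd under cosθ→−cosθ; I=0

0.000000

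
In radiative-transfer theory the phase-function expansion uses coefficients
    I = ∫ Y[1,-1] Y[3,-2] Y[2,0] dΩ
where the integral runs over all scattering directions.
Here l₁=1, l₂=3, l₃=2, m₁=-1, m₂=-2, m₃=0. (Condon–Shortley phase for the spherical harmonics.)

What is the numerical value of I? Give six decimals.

0.000000

Σmᵢ = -3 ≠ 0, so the φ-integral vanishes; I = 0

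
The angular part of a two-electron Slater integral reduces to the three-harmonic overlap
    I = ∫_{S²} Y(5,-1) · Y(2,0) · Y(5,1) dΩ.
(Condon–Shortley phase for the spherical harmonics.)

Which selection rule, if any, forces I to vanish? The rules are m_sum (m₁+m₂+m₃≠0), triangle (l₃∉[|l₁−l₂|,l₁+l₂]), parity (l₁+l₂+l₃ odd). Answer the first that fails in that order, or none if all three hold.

Σmᵢ = 0  ✓
l₃∈[|l₁−l₂|,l₁+l₂]=[3,7], have l₃=5  ✓
Σlᵢ = 12 ⇒ even  ✓

none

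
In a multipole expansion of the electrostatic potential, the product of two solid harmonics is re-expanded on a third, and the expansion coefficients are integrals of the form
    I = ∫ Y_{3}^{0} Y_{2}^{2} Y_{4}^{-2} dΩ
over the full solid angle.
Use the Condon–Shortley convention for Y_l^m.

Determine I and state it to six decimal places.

L=9 odd ⇒ parity kills the (l;000) factor ⇒ I = 0

0.000000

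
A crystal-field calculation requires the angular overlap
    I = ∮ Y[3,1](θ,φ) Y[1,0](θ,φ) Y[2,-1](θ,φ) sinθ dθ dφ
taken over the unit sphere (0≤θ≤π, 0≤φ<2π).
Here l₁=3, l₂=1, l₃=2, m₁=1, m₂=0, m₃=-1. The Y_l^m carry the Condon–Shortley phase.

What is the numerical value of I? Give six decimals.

Checks pass: Σm=0; 6 even; l₃=2∈[2,4].
(2·3+1)(2·1+1)(2·2+1) = 105
Δ: 2! 4! 0! / 7! → 1/105
sum: t=1:−1/4 = -1/4
3j²(3 1 2; 0 0 0) = Δ·Π!·Σ² = 3/35  (sign -1)
sum: t=1:−1/6 = -1/6
3j²(3 1 2; 1 0 -1) = Δ·Π!·Σ² = 8/105  (sign +1)
combine: 4πI² = 105·3/35·8/105 = 24/35
take √, sign -1: I = -0.23359668

-0.233597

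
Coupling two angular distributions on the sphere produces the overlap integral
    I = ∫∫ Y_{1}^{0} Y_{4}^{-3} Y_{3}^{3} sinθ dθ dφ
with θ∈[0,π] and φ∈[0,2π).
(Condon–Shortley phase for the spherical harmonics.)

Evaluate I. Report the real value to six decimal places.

Rules hold: Σm=0, L=8 even, 3≤3≤5.
N = 3·9·7 = 189
Δ = 2!·0!·6!/9! = 1/252
Racah Σ t=1..1: t=1:−1/36 = -1/36
⇒ 3j(1 4 3; 0 0 0)² = 4/63, sgn +1
Racah Σ t=1..1: t=1:−1/720 = -1/720
⇒ 3j(1 4 3; 0 -3 3)² = 1/36, sgn -1
4πI² = N·(3j₀)²·(3jₘ)² = 1/3
I = -1·√(0.333333/4π) = -0.16286750

-0.162868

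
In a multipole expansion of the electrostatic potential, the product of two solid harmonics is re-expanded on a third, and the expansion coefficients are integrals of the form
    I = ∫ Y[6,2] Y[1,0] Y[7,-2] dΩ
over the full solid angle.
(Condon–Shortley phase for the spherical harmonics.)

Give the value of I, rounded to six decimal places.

0.234717

Checks pass: Σm=0; 14 even; l₃=7∈[5,7].
(2·6+1)(2·1+1)(2·7+1) = 585
Δ: 0! 12! 2! / 15! → 1/1365
sum: t=0:+1/518400 = 1/518400
3j²(6 1 7; 0 0 0) = Δ·Π!·Σ² = 7/195  (sign -1)
sum: t=0:+1/967680 = 1/967680
3j²(6 1 7; 2 0 -2) = Δ·Π!·Σ² = 3/91  (sign -1)
combine: 4πI² = 585·7/195·3/91 = 9/13
take √, sign +1: I = 0.23471705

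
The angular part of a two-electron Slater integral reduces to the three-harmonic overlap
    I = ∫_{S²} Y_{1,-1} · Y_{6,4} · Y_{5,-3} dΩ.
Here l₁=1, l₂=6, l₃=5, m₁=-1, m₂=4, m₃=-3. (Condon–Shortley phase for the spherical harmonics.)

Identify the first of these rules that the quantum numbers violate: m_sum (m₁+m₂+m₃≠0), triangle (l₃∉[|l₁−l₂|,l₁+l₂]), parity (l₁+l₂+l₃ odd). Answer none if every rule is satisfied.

m₁+m₂+m₃ = -1 + 4 − 3 = 0  ✓
triangle: |1−6|=5 ≤ l₃=5 ≤ 1+6=7  ✓
parity: l₁+l₂+l₃ = 12 is even  ✓

none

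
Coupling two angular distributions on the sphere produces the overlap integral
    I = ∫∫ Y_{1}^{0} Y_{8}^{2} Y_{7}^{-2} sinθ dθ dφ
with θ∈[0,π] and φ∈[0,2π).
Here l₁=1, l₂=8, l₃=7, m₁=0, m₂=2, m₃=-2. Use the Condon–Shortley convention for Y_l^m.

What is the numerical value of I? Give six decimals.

Checks pass: Σm=0; 16 even; l₃=7∈[7,9].
(2·1+1)(2·8+1)(2·7+1) = 765
Δ: 2! 0! 14! / 17! → 1/2040
sum: t=1:−1/25401600 = -1/25401600
3j²(1 8 7; 0 0 0) = Δ·Π!·Σ² = 8/255  (sign +1)
sum: t=1:−1/43545600 = -1/43545600
3j²(1 8 7; 0 2 -2) = Δ·Π!·Σ² = 1/34  (sign +1)
combine: 4πI² = 765·8/255·1/34 = 12/17
take √, sign +1: I = 0.23700703

0.237007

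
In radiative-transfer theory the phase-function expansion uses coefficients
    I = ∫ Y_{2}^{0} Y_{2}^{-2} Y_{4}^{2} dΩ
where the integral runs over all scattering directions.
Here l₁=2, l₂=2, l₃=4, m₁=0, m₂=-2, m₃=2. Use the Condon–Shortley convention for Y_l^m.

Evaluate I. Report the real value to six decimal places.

Rules hold: Σm=0, L=8 even, 0≤4≤4.
N = 5·5·9 = 225
Δ = 0!·4!·4!/9! = 1/630
Racah Σ t=0..0: t=0:+1/16 = 1/16
⇒ 3j(2 2 4; 0 0 0)² = 2/35, sgn +1
Racah Σ t=0..0: t=0:+1/96 = 1/96
⇒ 3j(2 2 4; 0 -2 2)² = 1/42, sgn +1
4πI² = N·(3j₀)²·(3jₘ)² = 15/49
I = +1·√(0.306122/4π) = 0.15607835

0.156078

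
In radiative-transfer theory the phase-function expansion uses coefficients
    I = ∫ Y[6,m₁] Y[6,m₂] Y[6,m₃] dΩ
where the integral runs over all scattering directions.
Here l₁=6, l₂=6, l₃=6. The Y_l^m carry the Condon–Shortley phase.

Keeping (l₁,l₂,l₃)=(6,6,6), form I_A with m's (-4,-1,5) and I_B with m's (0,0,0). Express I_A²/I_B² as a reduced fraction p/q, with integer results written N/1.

2079/1600

l's match ⇒ only the (l;m) 3-j factors differ between A and B.
A: triangle coeff Δ(6,6,6) = 1/325909584; Σ_t [4,5]: t=4:+1/4147200 t=5:−1/10368000 = 1/6912000; (3j)²=189/16796 [(6 6 6; -4 -1 5)], sign=-1
B: triangle coeff Δ(6,6,6) = 1/325909584; Σ_t [0,6]: t=0:+1/373248000 t=1:−1/1728000 t=2:+1/110592 t=3:−1/46656 t=4:+1/110592 t=5:−1/1728000 t=6:+1/373248000 = -7/1555200; (3j)²=400/46189 [(6 6 6; 0 0 0)], sign=-1
I_A²/I_B² = (189/16796)/(400/46189) = 2079/1600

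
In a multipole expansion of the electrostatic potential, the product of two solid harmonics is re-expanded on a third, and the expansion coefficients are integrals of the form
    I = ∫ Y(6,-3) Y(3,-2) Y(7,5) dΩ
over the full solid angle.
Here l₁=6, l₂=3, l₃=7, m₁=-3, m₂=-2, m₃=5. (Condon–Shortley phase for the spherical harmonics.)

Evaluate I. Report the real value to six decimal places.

-0.123141

Checks pass: Σm=0; 16 even; l₃=7∈[3,9].
(2·6+1)(2·3+1)(2·7+1) = 1365
Δ: 2! 10! 4! / 17! → 1/2042040
sum: t=0:+1/207360 t=1:−1/57600 t=2:+1/207360 = -1/129600
3j²(6 3 7; 0 0 0) = Δ·Π!·Σ² = 168/12155  (sign +1)
sum: t=0:+1/4354560 t=1:−1/1935360 = -1/3483648
3j²(6 3 7; -3 -2 5) = Δ·Π!·Σ² = 125/12376  (sign -1)
combine: 4πI² = 1365·168/12155·125/12376 = 7875/41327
take √, sign -1: I = -0.12314121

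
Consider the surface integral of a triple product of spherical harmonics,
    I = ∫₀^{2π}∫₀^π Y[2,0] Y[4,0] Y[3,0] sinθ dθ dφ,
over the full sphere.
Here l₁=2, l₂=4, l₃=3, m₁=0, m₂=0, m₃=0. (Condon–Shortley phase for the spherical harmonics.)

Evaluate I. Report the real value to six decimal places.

0.000000

l₁+l₂+l₃=9 is odd: 3j(l;000)=0 ⇒ I=0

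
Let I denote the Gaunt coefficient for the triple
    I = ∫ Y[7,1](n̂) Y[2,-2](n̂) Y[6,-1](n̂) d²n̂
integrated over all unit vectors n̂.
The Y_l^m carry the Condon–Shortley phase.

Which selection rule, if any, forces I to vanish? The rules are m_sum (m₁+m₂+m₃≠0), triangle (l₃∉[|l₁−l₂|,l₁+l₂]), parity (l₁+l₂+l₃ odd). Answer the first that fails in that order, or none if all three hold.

m_sum

azimuthal sum: 1 − 2 − 1 = -2  ✗
5 ≤ 6 ≤ 9 (triangle on l)
L = 7 + 2 + 6 = 15 (odd)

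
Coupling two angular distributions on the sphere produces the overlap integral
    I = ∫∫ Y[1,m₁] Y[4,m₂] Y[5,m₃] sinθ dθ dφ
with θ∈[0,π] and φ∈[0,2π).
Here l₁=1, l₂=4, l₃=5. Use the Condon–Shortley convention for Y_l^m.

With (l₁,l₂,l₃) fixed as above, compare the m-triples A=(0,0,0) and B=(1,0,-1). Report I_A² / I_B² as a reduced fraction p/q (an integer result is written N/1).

5/3

l's match ⇒ only the (l;m) 3-j factors differ between A and B.
A: triangle coeff Δ(1,4,5) = 1/495; Σ_t [0,0]: t=0:+1/576 = 1/576; (3j)²=5/99 [(1 4 5; 0 0 0)], sign=-1
B: triangle coeff Δ(1,4,5) = 1/495; Σ_t [0,0]: t=0:+1/1152 = 1/1152; (3j)²=1/33 [(1 4 5; 1 0 -1)], sign=+1
I_A²/I_B² = (5/99)/(1/33) = 5/3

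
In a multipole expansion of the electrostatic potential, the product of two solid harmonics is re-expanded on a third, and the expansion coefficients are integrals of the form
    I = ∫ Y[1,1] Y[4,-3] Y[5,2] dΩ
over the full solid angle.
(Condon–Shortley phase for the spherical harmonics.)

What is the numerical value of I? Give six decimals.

0.085055

m-sum 0 ✓  L=10 even ✓  3≤5≤5 ✓
Π(2lᵢ+1) = 3×9×11 = 297
triangle coeff Δ(1,4,5) = 1/495
Σ_t [0,0]: t=0:+1/576 = 1/576
(3j)²=5/99 [(1 4 5; 0 0 0)], sign=-1
Σ_t [0,0]: t=0:+1/10080 = 1/10080
(3j)²=1/165 [(1 4 5; 1 -3 2)], sign=-1
⇒ 4πI² = 1/11
I = (+1)√(1/11/(4π)) = 0.08505478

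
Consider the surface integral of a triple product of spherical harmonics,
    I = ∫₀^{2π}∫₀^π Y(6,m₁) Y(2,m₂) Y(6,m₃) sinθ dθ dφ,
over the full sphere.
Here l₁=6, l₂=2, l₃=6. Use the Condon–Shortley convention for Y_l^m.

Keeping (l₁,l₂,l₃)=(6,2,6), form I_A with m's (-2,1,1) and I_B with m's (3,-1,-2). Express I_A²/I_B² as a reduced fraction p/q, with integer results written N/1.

l's match ⇒ only the (l;m) 3-j factors differ between A and B.
A: triangle coeff Δ(6,2,6) = 1/90090; Σ_t [1,2]: t=1:−1/60480 t=2:+1/34560 = 1/80640; (3j)²=6/1001 [(6 2 6; -2 1 1)], sign=-1
B: triangle coeff Δ(6,2,6) = 1/90090; Σ_t [0,1]: t=0:+1/60480 t=1:−1/161280 = 1/96768; (3j)²=15/1001 [(6 2 6; 3 -1 -2)], sign=+1
I_A²/I_B² = (6/1001)/(15/1001) = 2/5

2/5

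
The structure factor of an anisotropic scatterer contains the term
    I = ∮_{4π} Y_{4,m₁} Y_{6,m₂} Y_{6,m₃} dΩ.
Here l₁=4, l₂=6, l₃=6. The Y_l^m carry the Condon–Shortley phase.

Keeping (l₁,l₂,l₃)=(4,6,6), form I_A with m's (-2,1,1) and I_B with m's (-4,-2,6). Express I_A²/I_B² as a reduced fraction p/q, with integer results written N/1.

Same 4,6,6: normalisation and zero-m 3j drop out of the ratio.
A: Δ: 4! 4! 8! / 17! → 1/15315300; sum: t=2:+1/69120 t=3:−1/20736 t=4:+1/69120 = -1/51840; 3j²(4 6 6; -2 1 1) = Δ·Π!·Σ² = 280/21879  (sign +1)
B: Δ: 4! 4! 8! / 17! → 1/15315300; sum: t=4:+1/23224320 = 1/23224320; 3j²(4 6 6; -4 -2 6) = Δ·Π!·Σ² = 1/442  (sign +1)
I_A²/I_B² = (280/21879)/(1/442) = 560/99

560/99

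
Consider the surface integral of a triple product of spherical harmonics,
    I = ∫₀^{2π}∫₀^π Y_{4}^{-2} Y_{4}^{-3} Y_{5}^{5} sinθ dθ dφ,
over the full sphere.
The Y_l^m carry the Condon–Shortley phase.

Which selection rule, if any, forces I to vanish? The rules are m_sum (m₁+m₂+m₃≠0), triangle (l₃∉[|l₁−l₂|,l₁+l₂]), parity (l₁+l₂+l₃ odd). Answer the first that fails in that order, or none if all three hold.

parity

azimuthal sum: -2 − 3 + 5 = 0  ✓
0 ≤ 5 ≤ 8 (triangle on l)  ✓
L = 4 + 4 + 5 = 13 (odd)  ✗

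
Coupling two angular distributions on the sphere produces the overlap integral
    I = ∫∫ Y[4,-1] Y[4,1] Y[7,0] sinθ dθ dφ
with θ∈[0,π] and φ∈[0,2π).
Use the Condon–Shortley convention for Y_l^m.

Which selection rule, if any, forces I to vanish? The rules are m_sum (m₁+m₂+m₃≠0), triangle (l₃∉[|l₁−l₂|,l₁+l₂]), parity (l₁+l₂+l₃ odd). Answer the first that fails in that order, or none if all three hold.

parity

Σmᵢ = 0  ✓
l₃∈[|l₁−l₂|,l₁+l₂]=[0,8], have l₃=7  ✓
Σlᵢ = 15 ⇒ odd  ✗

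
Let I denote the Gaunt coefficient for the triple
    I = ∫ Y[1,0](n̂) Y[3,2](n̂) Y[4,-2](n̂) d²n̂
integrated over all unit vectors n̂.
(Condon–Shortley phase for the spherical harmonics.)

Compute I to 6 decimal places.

0.213244

m-sum 0 ✓  L=8 even ✓  2≤4≤4 ✓
Π(2lᵢ+1) = 3×7×9 = 189
triangle coeff Δ(1,3,4) = 1/252
Σ_t [0,0]: t=0:+1/36 = 1/36
(3j)²=4/63 [(1 3 4; 0 0 0)], sign=+1
Σ_t [0,0]: t=0:+1/120 = 1/120
(3j)²=1/21 [(1 3 4; 0 2 -2)], sign=+1
⇒ 4πI² = 4/7
I = (+1)√(4/7/(4π)) = 0.21324362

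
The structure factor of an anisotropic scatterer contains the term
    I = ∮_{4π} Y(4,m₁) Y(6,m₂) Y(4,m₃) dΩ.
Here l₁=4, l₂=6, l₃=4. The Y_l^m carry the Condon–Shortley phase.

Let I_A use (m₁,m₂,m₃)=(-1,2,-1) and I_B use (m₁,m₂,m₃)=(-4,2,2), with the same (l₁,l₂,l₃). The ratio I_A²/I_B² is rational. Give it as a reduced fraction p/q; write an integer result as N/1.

Shared (l₁,l₂,l₃)=(4,6,4): N and (l;000)² cancel in I_A²/I_B².
A: Δ = 6!·2!·6!/15! = 1/1261260; Racah Σ t=3..5: t=3:−1/8640 t=4:+1/2304 t=5:−1/8640 = 7/34560; ⇒ 3j(4 6 4; -1 2 -1)² = 7/429, sgn -1
B: Δ = 6!·2!·6!/15! = 1/1261260; Racah Σ t=6..6: t=6:+1/69120 = 1/69120; ⇒ 3j(4 6 4; -4 2 2)² = 4/429, sgn +1
I_A²/I_B² = (7/429)/(4/429) = 7/4

7/4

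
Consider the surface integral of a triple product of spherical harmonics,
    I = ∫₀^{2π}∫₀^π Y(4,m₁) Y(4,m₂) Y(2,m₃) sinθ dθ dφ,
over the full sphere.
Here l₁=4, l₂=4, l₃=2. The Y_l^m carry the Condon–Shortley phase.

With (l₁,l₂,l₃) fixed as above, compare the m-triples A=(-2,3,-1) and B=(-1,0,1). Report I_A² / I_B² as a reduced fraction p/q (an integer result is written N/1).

Shared (l₁,l₂,l₃)=(4,4,2): N and (l;000)² cancel in I_A²/I_B².
A: Δ = 6!·2!·2!/11! = 1/13860; Racah Σ t=5..6: t=5:−1/240 t=6:+1/1440 = -1/288; ⇒ 3j(4 4 2; -2 3 -1)² = 5/132, sgn +1
B: Δ = 6!·2!·2!/11! = 1/13860; Racah Σ t=3..4: t=3:−1/72 t=4:+1/96 = -1/288; ⇒ 3j(4 4 2; -1 0 1)² = 1/462, sgn +1
I_A²/I_B² = (5/132)/(1/462) = 35/2

35/2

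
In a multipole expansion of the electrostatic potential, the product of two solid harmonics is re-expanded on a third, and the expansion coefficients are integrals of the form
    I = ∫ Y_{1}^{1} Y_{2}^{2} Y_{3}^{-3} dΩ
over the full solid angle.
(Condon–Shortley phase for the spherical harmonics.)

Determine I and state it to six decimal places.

-0.319865

m-sum 0 ✓  L=6 even ✓  1≤3≤3 ✓
Π(2lᵢ+1) = 3×5×7 = 105
triangle coeff Δ(1,2,3) = 1/105
Σ_t [0,0]: t=0:+1/4 = 1/4
(3j)²=3/35 [(1 2 3; 0 0 0)], sign=-1
Σ_t [0,0]: t=0:+1/48 = 1/48
(3j)²=1/7 [(1 2 3; 1 2 -3)], sign=+1
⇒ 4πI² = 9/7
I = (-1)√(9/7/(4π)) = -0.31986543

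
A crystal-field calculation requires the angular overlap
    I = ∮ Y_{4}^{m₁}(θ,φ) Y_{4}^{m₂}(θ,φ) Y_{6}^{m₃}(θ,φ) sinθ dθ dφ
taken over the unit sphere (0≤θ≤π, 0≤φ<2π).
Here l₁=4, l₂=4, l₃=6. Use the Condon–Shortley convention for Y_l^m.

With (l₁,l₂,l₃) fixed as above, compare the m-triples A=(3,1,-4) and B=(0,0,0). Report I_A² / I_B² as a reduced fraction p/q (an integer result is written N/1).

9/200

Shared (l₁,l₂,l₃)=(4,4,6): N and (l;000)² cancel in I_A²/I_B².
A: Δ = 2!·6!·6!/15! = 1/1261260; Racah Σ t=0..1: t=0:+1/28800 t=1:−1/34560 = 1/172800; ⇒ 3j(4 4 6; 3 1 -4)² = 1/1430, sgn +1
B: Δ = 2!·6!·6!/15! = 1/1261260; Racah Σ t=0..2: t=0:+1/4608 t=1:−1/1296 t=2:+1/4608 = -7/20736; ⇒ 3j(4 4 6; 0 0 0)² = 20/1287, sgn -1
I_A²/I_B² = (1/1430)/(20/1287) = 9/200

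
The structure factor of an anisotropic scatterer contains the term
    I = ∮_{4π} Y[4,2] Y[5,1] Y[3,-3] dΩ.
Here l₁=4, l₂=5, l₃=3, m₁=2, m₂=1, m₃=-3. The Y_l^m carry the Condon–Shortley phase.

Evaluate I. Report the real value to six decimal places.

Rules hold: Σm=0, L=12 even, 1≤3≤9.
N = 9·11·7 = 693
Δ = 6!·2!·4!/13! = 1/180180
Racah Σ t=2..4: t=2:+1/576 t=3:−1/144 t=4:+1/576 = -1/288
⇒ 3j(4 5 3; 0 0 0)² = 20/1001, sgn +1
Racah Σ t=2..2: t=2:+1/2304 = 1/2304
⇒ 3j(4 5 3; 2 1 -3)² = 75/4004, sgn +1
4πI² = N·(3j₀)²·(3jₘ)² = 3375/13013
I = +1·√(0.259356/4π) = 0.14366244

0.143662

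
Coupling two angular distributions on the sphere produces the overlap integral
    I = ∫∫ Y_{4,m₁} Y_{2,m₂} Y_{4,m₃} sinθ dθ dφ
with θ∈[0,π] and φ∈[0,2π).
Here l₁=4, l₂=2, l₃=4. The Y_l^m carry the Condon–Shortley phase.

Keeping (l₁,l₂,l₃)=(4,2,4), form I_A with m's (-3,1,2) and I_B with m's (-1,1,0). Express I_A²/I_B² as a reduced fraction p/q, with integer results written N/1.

35/2

Same 4,2,4: normalisation and zero-m 3j drop out of the ratio.
A: Δ: 2! 6! 2! / 11! → 1/13860; sum: t=1:−1/1440 t=2:+1/240 = 1/288; 3j²(4 2 4; -3 1 2) = Δ·Π!·Σ² = 5/132  (sign +1)
B: Δ: 2! 6! 2! / 11! → 1/13860; sum: t=1:−1/96 t=2:+1/72 = 1/288; 3j²(4 2 4; -1 1 0) = Δ·Π!·Σ² = 1/462  (sign +1)
I_A²/I_B² = (5/132)/(1/462) = 35/2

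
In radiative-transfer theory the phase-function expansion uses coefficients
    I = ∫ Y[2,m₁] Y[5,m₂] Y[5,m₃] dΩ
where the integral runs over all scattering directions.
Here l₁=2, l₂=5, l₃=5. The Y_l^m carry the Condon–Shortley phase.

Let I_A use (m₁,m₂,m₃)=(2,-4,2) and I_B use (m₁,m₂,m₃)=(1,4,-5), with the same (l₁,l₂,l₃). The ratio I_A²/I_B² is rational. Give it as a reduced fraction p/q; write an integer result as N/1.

8/15

Shared (l₁,l₂,l₃)=(2,5,5): N and (l;000)² cancel in I_A²/I_B².
A: Δ = 2!·2!·8!/13! = 1/38610; Racah Σ t=0..0: t=0:+1/20160 = 1/20160; ⇒ 3j(2 5 5; 2 -4 2)² = 12/715, sgn -1
B: Δ = 2!·2!·8!/13! = 1/38610; Racah Σ t=1..1: t=1:−1/80640 = -1/80640; ⇒ 3j(2 5 5; 1 4 -5)² = 9/286, sgn -1
I_A²/I_B² = (12/715)/(9/286) = 8/15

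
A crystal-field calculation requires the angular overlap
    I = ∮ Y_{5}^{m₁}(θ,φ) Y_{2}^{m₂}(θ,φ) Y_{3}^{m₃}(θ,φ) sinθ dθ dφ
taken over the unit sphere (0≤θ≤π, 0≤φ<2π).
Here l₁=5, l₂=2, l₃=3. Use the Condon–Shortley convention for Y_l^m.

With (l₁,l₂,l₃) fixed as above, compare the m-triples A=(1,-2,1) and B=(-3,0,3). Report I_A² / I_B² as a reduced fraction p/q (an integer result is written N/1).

Same 5,2,3: normalisation and zero-m 3j drop out of the ratio.
A: Δ: 4! 6! 0! / 11! → 1/2310; sum: t=0:+1/1152 = 1/1152; 3j²(5 2 3; 1 -2 1) = Δ·Π!·Σ² = 1/154  (sign +1)
B: Δ: 4! 6! 0! / 11! → 1/2310; sum: t=2:+1/2880 = 1/2880; 3j²(5 2 3; -3 0 3) = Δ·Π!·Σ² = 2/165  (sign +1)
I_A²/I_B² = (1/154)/(2/165) = 15/28

15/28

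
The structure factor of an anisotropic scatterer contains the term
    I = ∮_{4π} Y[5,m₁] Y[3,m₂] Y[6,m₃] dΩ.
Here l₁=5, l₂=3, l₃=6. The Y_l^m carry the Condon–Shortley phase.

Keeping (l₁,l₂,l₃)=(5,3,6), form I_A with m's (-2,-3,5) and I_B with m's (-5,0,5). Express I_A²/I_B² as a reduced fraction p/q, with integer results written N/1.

2/3

Shared (l₁,l₂,l₃)=(5,3,6): N and (l;000)² cancel in I_A²/I_B².
A: Δ = 2!·8!·4!/15! = 1/675675; Racah Σ t=0..0: t=0:+1/241920 = 1/241920; ⇒ 3j(5 3 6; -2 -3 5)² = 2/91, sgn -1
B: Δ = 2!·8!·4!/15! = 1/675675; Racah Σ t=2..2: t=2:+1/483840 = 1/483840; ⇒ 3j(5 3 6; -5 0 5)² = 3/91, sgn -1
I_A²/I_B² = (2/91)/(3/91) = 2/3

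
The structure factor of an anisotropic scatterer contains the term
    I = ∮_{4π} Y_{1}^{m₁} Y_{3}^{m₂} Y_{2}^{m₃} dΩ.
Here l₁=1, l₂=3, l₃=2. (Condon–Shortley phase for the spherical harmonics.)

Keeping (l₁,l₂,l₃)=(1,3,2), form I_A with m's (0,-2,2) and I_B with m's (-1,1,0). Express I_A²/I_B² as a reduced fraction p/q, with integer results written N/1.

5/6

Same 1,3,2: normalisation and zero-m 3j drop out of the ratio.
A: Δ: 2! 0! 4! / 7! → 1/105; sum: t=1:−1/24 = -1/24; 3j²(1 3 2; 0 -2 2) = Δ·Π!·Σ² = 1/21  (sign -1)
B: Δ: 2! 0! 4! / 7! → 1/105; sum: t=2:+1/8 = 1/8; 3j²(1 3 2; -1 1 0) = Δ·Π!·Σ² = 2/35  (sign +1)
I_A²/I_B² = (1/21)/(2/35) = 5/6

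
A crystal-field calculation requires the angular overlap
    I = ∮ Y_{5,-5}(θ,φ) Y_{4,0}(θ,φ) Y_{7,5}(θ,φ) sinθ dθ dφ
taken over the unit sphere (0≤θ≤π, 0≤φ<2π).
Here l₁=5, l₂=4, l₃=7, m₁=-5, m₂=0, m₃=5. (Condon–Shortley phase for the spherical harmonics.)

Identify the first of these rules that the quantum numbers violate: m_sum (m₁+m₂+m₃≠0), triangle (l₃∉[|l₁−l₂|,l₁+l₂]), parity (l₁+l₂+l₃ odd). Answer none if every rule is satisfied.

none

azimuthal sum: -5 + 0 + 5 = 0  ✓
1 ≤ 7 ≤ 9 (triangle on l)  ✓
L = 5 + 4 + 7 = 16 (even)  ✓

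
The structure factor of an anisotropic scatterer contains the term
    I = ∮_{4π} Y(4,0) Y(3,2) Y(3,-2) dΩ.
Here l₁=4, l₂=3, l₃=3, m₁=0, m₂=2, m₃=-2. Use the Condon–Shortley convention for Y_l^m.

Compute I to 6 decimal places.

m-sum 0 ✓  L=10 even ✓  1≤3≤7 ✓
Π(2lᵢ+1) = 9×7×7 = 441
triangle coeff Δ(4,3,3) = 1/34650
Σ_t [1,3]: t=1:−1/72 t=2:+1/16 t=3:−1/72 = 5/144
(3j)²=2/77 [(4 3 3; 0 0 0)], sign=-1
Σ_t [3,4]: t=3:−1/72 t=4:+1/576 = -7/576
(3j)²=7/198 [(4 3 3; 0 2 -2)], sign=+1
⇒ 4πI² = 49/121
I = (-1)√(49/121/(4π)) = -0.17951487

-0.179515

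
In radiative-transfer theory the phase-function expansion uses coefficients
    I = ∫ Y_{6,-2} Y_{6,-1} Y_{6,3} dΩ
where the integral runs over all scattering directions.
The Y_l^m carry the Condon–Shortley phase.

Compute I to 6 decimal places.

-0.055657

m-sum 0 ✓  L=18 even ✓  0≤6≤12 ✓
Π(2lᵢ+1) = 13×13×13 = 2197
triangle coeff Δ(6,6,6) = 1/325909584
Σ_t [0,6]: t=0:+1/373248000 t=1:−1/1728000 t=2:+1/110592 t=3:−1/46656 t=4:+1/110592 t=5:−1/1728000 t=6:+1/373248000 = -7/1555200
(3j)²=400/46189 [(6 6 6; 0 0 0)], sign=-1
Σ_t [2,5]: t=2:+1/1244160 t=3:−1/207360 t=4:+1/276480 t=5:−1/3110400 = -1/1382400
(3j)²=189/92378 [(6 6 6; -2 -1 3)], sign=+1
⇒ 4πI² = 491400/12623809
I = (-1)√(491400/12623809/(4π)) = -0.05565670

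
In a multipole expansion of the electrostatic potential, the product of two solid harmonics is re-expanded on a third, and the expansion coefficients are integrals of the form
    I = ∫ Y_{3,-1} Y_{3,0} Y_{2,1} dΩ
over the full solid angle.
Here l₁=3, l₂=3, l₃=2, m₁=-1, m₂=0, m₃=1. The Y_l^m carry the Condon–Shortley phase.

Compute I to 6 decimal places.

-0.059471

m-sum 0 ✓  L=8 even ✓  0≤2≤6 ✓
Π(2lᵢ+1) = 7×7×5 = 245
triangle coeff Δ(3,3,2) = 1/3780
Σ_t [1,3]: t=1:−1/24 t=2:+1/4 t=3:−1/24 = 1/6
(3j)²=4/105 [(3 3 2; 0 0 0)], sign=+1
Σ_t [2,3]: t=2:+1/8 t=3:−1/12 = 1/24
(3j)²=1/210 [(3 3 2; -1 0 1)], sign=-1
⇒ 4πI² = 2/45
I = (-1)√(2/45/(4π)) = -0.05947080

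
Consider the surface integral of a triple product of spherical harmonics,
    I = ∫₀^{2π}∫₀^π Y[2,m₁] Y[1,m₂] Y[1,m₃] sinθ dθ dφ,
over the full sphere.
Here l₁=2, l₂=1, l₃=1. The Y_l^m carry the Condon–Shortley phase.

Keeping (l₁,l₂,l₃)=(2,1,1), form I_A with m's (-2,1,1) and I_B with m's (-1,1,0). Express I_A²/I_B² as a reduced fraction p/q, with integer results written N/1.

l's match ⇒ only the (l;m) 3-j factors differ between A and B.
A: triangle coeff Δ(2,1,1) = 1/30; Σ_t [2,2]: t=2:+1/4 = 1/4; (3j)²=1/5 [(2 1 1; -2 1 1)], sign=+1
B: triangle coeff Δ(2,1,1) = 1/30; Σ_t [2,2]: t=2:+1/2 = 1/2; (3j)²=1/10 [(2 1 1; -1 1 0)], sign=-1
I_A²/I_B² = (1/5)/(1/10) = 2/1

2/1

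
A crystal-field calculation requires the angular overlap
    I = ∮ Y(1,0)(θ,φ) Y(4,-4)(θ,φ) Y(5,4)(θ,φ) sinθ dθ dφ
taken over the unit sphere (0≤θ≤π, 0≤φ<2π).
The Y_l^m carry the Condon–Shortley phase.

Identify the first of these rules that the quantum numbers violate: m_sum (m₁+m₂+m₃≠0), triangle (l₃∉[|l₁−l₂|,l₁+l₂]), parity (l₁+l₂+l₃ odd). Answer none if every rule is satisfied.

m₁+m₂+m₃ = 0 − 4 + 4 = 0  ✓
triangle: |1−4|=3 ≤ l₃=5 ≤ 1+4=5  ✓
parity: l₁+l₂+l₃ = 10 is even  ✓

none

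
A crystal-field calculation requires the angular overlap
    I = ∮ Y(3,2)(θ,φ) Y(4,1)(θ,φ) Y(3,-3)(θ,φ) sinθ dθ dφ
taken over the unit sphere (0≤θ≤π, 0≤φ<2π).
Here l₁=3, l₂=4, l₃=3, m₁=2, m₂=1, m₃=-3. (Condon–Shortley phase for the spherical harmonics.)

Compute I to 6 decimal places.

Rules hold: Σm=0, L=10 even, 1≤3≤7.
N = 7·9·7 = 441
Δ = 4!·2!·4!/11! = 1/34650
Racah Σ t=1..3: t=1:−1/72 t=2:+1/16 t=3:−1/72 = 5/144
⇒ 3j(3 4 3; 0 0 0)² = 2/77, sgn -1
Racah Σ t=1..1: t=1:−1/288 = -1/288
⇒ 3j(3 4 3; 2 1 -3)² = 5/231, sgn -1
4πI² = N·(3j₀)²·(3jₘ)² = 30/121
I = +1·√(0.247934/4π) = 0.14046335

0.140463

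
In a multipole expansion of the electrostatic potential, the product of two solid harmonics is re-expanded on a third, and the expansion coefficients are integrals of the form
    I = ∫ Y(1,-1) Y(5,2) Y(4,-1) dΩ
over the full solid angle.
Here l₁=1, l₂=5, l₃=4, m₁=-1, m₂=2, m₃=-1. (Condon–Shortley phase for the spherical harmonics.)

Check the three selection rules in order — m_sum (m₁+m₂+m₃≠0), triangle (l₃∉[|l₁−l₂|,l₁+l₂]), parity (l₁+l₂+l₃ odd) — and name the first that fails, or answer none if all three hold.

Σmᵢ = 0  ✓
l₃∈[|l₁−l₂|,l₁+l₂]=[4,6], have l₃=4  ✓
Σlᵢ = 10 ⇒ even  ✓

none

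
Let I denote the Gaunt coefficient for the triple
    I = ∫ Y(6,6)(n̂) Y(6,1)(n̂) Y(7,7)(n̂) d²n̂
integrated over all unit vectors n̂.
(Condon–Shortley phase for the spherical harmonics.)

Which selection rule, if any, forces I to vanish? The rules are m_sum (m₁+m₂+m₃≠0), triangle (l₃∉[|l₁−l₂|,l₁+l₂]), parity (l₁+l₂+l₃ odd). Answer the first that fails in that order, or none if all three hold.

m_sum

m₁+m₂+m₃ = 6 + 1 + 7 = 14  ✗
triangle: |6−6|=0 ≤ l₃=7 ≤ 6+6=12
parity: l₁+l₂+l₃ = 19 is odd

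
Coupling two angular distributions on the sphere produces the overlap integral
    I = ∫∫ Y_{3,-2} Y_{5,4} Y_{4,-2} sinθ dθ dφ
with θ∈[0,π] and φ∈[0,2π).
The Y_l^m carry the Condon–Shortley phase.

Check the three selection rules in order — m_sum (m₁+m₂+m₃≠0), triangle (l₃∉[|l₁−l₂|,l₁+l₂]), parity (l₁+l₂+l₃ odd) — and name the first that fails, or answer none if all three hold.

none

azimuthal sum: -2 + 4 − 2 = 0  ✓
2 ≤ 4 ≤ 8 (triangle on l)  ✓
L = 3 + 5 + 4 = 12 (even)  ✓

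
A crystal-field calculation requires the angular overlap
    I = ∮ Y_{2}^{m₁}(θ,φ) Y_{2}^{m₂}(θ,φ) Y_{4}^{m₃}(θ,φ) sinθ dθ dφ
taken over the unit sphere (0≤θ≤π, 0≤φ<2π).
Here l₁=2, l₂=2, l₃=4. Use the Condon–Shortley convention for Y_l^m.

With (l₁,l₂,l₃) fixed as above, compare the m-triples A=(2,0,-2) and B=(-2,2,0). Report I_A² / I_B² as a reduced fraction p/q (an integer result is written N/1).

15/1

Same 2,2,4: normalisation and zero-m 3j drop out of the ratio.
A: Δ: 0! 4! 4! / 9! → 1/630; sum: t=0:+1/96 = 1/96; 3j²(2 2 4; 2 0 -2) = Δ·Π!·Σ² = 1/42  (sign +1)
B: Δ: 0! 4! 4! / 9! → 1/630; sum: t=0:+1/576 = 1/576; 3j²(2 2 4; -2 2 0) = Δ·Π!·Σ² = 1/630  (sign +1)
I_A²/I_B² = (1/42)/(1/630) = 15/1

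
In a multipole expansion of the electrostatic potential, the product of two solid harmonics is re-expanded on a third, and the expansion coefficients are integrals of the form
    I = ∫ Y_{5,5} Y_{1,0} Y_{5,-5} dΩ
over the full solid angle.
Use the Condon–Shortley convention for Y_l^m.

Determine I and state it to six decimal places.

0.000000

l₁+l₂+l₃=11 is odd: 3j(l;000)=0 ⇒ I=0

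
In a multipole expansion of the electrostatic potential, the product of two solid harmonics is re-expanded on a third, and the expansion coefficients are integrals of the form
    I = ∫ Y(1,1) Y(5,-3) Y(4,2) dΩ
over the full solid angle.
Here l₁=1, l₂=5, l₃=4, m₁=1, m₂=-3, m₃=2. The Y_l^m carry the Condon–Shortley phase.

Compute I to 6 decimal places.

Rules hold: Σm=0, L=10 even, 4≤4≤6.
N = 3·11·9 = 297
Δ = 2!·0!·8!/11! = 1/495
Racah Σ t=1..1: t=1:−1/576 = -1/576
⇒ 3j(1 5 4; 0 0 0)² = 5/99, sgn -1
Racah Σ t=0..0: t=0:+1/2880 = 1/2880
⇒ 3j(1 5 4; 1 -3 2)² = 28/495, sgn +1
4πI² = N·(3j₀)²·(3jₘ)² = 28/33
I = -1·√(0.848485/4π) = -0.25984664

-0.259847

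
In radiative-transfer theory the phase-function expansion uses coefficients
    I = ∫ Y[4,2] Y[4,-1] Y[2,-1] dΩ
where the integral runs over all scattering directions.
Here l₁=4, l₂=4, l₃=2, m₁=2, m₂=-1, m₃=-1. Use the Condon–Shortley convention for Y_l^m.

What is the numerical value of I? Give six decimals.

0.127700

Checks pass: Σm=0; 10 even; l₃=2∈[0,8].
(2·4+1)(2·4+1)(2·2+1) = 405
Δ: 6! 2! 2! / 11! → 1/13860
sum: t=2:+1/192 t=3:−1/36 t=4:+1/192 = -5/288
3j²(4 4 2; 0 0 0) = Δ·Π!·Σ² = 20/693  (sign -1)
sum: t=1:−1/240 t=2:+1/96 = 1/160
3j²(4 4 2; 2 -1 -1) = Δ·Π!·Σ² = 27/1540  (sign -1)
combine: 4πI² = 405·20/693·27/1540 = 1215/5929
take √, sign +1: I = 0.12770047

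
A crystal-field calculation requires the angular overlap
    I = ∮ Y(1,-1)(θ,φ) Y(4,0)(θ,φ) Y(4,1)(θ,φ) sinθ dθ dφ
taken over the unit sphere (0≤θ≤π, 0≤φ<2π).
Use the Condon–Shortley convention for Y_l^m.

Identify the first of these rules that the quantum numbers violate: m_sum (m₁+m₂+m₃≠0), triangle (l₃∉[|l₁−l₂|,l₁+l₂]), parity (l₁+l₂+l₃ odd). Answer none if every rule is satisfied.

azimuthal sum: -1 + 0 + 1 = 0  ✓
3 ≤ 4 ≤ 5 (triangle on l)  ✓
L = 1 + 4 + 4 = 9 (odd)  ✗

parity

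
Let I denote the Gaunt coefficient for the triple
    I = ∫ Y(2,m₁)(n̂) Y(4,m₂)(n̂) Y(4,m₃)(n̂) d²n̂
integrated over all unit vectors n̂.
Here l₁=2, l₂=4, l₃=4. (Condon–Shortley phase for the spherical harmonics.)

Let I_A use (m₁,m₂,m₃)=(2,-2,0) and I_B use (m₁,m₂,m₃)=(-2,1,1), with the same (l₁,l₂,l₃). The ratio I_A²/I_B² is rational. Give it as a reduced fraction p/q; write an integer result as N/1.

9/10

Same 2,4,4: normalisation and zero-m 3j drop out of the ratio.
A: Δ: 2! 2! 6! / 11! → 1/13860; sum: t=0:+1/192 = 1/192; 3j²(2 4 4; 2 -2 0) = Δ·Π!·Σ² = 3/77  (sign +1)
B: Δ: 2! 2! 6! / 11! → 1/13860; sum: t=2:+1/144 = 1/144; 3j²(2 4 4; -2 1 1) = Δ·Π!·Σ² = 10/231  (sign -1)
I_A²/I_B² = (3/77)/(10/231) = 9/10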